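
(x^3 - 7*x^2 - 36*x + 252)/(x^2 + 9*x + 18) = (x^2 - 13*x + 42)/(x + 3)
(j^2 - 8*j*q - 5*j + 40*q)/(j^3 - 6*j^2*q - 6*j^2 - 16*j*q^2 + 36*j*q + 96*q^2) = (j - 5)/(j^2 + 2*j*q - 6*j - 12*q)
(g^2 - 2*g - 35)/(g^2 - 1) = (g^2 - 2*g - 35)/(g^2 - 1)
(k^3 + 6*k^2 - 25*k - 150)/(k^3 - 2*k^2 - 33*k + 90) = (k + 5)/(k - 3)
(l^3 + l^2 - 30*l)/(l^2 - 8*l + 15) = l*(l + 6)/(l - 3)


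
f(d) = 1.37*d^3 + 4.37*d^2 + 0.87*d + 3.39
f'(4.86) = 140.42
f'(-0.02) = 0.70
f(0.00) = 3.39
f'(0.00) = 0.87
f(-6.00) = -140.43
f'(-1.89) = -0.97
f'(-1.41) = -3.28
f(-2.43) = 7.42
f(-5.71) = -114.15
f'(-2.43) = 3.90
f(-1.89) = 8.11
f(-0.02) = 3.37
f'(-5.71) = 84.97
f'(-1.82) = -1.42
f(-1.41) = 7.01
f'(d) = 4.11*d^2 + 8.74*d + 0.87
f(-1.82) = 8.02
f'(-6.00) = 96.39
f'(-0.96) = -3.73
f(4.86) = 268.10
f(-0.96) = 5.37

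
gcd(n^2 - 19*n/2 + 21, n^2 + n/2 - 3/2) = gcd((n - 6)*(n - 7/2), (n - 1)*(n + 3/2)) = 1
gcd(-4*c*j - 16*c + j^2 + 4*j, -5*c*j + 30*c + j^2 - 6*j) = 1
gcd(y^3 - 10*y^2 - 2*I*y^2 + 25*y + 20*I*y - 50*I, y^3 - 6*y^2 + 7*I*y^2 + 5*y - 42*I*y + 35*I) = y - 5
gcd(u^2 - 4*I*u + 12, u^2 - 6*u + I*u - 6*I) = 1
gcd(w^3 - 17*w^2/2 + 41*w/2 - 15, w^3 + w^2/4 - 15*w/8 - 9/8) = w - 3/2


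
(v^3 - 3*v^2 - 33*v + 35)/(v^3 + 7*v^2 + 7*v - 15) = (v - 7)/(v + 3)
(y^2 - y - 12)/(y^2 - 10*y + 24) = (y + 3)/(y - 6)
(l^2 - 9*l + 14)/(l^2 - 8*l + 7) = (l - 2)/(l - 1)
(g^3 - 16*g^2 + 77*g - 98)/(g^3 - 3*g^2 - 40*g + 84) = (g - 7)/(g + 6)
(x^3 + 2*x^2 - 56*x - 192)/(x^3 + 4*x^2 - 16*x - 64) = (x^2 - 2*x - 48)/(x^2 - 16)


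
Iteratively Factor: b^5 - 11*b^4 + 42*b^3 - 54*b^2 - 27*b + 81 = (b + 1)*(b^4 - 12*b^3 + 54*b^2 - 108*b + 81) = (b - 3)*(b + 1)*(b^3 - 9*b^2 + 27*b - 27) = (b - 3)^2*(b + 1)*(b^2 - 6*b + 9) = (b - 3)^3*(b + 1)*(b - 3)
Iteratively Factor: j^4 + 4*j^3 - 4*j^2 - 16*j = (j + 4)*(j^3 - 4*j) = j*(j + 4)*(j^2 - 4) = j*(j + 2)*(j + 4)*(j - 2)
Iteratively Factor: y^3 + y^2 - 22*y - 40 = (y + 4)*(y^2 - 3*y - 10) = (y + 2)*(y + 4)*(y - 5)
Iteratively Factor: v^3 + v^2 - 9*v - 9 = (v - 3)*(v^2 + 4*v + 3) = (v - 3)*(v + 3)*(v + 1)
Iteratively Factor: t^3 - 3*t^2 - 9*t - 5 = (t + 1)*(t^2 - 4*t - 5) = (t + 1)^2*(t - 5)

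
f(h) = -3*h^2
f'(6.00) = -36.00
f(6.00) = -108.00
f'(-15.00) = 90.00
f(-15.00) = -675.00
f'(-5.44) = 32.64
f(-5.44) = -88.78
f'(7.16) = -42.96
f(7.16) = -153.80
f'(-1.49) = 8.94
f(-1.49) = -6.66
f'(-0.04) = 0.24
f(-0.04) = -0.00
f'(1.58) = -9.48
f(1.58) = -7.49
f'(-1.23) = 7.38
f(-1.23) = -4.54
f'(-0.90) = 5.40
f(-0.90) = -2.43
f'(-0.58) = 3.48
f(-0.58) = -1.01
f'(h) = -6*h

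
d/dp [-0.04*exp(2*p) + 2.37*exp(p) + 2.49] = (2.37 - 0.08*exp(p))*exp(p)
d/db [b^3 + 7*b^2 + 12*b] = 3*b^2 + 14*b + 12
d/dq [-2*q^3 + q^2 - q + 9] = -6*q^2 + 2*q - 1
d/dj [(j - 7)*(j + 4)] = 2*j - 3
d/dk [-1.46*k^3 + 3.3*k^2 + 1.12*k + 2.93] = -4.38*k^2 + 6.6*k + 1.12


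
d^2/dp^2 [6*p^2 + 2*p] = 12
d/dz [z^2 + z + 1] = 2*z + 1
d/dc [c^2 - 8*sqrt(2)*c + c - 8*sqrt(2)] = 2*c - 8*sqrt(2) + 1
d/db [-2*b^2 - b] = -4*b - 1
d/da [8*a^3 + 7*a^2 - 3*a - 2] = 24*a^2 + 14*a - 3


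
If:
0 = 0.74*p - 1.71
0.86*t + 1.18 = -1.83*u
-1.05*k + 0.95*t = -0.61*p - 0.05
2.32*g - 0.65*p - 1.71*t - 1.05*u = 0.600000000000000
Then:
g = -1.11582798716921*u - 0.105281052905351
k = 0.148672592858639 - 1.92524916943522*u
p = 2.31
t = -2.12790697674419*u - 1.37209302325581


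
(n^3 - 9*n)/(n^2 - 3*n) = n + 3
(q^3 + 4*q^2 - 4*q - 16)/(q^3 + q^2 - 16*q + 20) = (q^2 + 6*q + 8)/(q^2 + 3*q - 10)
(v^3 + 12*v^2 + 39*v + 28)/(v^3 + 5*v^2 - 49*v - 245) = (v^2 + 5*v + 4)/(v^2 - 2*v - 35)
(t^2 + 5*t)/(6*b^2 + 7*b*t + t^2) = t*(t + 5)/(6*b^2 + 7*b*t + t^2)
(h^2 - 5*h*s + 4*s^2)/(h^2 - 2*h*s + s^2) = (-h + 4*s)/(-h + s)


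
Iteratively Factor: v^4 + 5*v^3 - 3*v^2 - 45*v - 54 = (v - 3)*(v^3 + 8*v^2 + 21*v + 18) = (v - 3)*(v + 3)*(v^2 + 5*v + 6) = (v - 3)*(v + 2)*(v + 3)*(v + 3)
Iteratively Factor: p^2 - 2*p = (p - 2)*(p)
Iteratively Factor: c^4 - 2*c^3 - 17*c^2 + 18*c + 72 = (c - 3)*(c^3 + c^2 - 14*c - 24) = (c - 3)*(c + 2)*(c^2 - c - 12) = (c - 4)*(c - 3)*(c + 2)*(c + 3)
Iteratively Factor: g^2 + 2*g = (g + 2)*(g)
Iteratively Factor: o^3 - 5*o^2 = (o - 5)*(o^2) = o*(o - 5)*(o)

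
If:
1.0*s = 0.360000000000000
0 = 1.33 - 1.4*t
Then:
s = 0.36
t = 0.95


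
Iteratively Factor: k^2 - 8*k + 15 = (k - 3)*(k - 5)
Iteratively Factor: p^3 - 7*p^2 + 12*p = (p)*(p^2 - 7*p + 12) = p*(p - 3)*(p - 4)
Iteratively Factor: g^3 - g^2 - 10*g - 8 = (g + 1)*(g^2 - 2*g - 8) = (g - 4)*(g + 1)*(g + 2)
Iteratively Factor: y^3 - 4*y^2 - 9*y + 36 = (y - 3)*(y^2 - y - 12) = (y - 3)*(y + 3)*(y - 4)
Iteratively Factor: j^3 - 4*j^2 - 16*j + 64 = (j + 4)*(j^2 - 8*j + 16) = (j - 4)*(j + 4)*(j - 4)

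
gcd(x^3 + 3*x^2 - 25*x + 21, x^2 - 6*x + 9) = x - 3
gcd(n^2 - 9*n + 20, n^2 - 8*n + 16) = n - 4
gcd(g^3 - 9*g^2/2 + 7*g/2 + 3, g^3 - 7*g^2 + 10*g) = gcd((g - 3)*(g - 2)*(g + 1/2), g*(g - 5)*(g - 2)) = g - 2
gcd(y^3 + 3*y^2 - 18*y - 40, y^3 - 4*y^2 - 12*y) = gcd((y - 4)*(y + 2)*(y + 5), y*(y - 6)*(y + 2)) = y + 2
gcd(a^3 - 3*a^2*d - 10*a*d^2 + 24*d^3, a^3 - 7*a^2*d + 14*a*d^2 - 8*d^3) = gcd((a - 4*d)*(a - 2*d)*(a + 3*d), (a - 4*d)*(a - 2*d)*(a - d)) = a^2 - 6*a*d + 8*d^2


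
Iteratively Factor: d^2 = (d)*(d)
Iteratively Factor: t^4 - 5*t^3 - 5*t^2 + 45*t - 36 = (t - 1)*(t^3 - 4*t^2 - 9*t + 36) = (t - 1)*(t + 3)*(t^2 - 7*t + 12) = (t - 3)*(t - 1)*(t + 3)*(t - 4)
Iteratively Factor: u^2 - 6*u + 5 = (u - 5)*(u - 1)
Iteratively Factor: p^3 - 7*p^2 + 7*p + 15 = (p + 1)*(p^2 - 8*p + 15) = (p - 3)*(p + 1)*(p - 5)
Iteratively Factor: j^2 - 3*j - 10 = (j - 5)*(j + 2)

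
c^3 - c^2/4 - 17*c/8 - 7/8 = (c - 7/4)*(c + 1/2)*(c + 1)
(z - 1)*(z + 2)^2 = z^3 + 3*z^2 - 4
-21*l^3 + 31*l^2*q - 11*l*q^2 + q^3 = (-7*l + q)*(-3*l + q)*(-l + q)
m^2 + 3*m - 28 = (m - 4)*(m + 7)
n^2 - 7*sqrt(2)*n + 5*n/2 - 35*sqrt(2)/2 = (n + 5/2)*(n - 7*sqrt(2))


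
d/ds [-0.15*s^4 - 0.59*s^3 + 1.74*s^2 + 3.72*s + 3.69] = -0.6*s^3 - 1.77*s^2 + 3.48*s + 3.72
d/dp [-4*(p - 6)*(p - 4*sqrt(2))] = -8*p + 16*sqrt(2) + 24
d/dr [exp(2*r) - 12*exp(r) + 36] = 2*(exp(r) - 6)*exp(r)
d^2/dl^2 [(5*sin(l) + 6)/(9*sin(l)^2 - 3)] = (-45*sin(l)^5 - 216*sin(l)^4 + 252*sin(l)^2 + 85*sin(l) + 36)/(3*(3*sin(l)^2 - 1)^3)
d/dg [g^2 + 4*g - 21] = 2*g + 4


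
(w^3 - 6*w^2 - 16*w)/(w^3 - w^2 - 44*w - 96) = w*(w + 2)/(w^2 + 7*w + 12)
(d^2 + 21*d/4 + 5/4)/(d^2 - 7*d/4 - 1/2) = (d + 5)/(d - 2)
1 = 1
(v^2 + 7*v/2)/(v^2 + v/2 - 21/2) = v/(v - 3)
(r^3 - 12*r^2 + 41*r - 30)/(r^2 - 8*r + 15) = (r^2 - 7*r + 6)/(r - 3)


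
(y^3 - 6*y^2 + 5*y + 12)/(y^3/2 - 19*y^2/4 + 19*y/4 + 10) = 4*(y^2 - 7*y + 12)/(2*y^2 - 21*y + 40)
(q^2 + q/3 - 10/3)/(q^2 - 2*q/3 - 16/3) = (3*q - 5)/(3*q - 8)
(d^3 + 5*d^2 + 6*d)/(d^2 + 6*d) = (d^2 + 5*d + 6)/(d + 6)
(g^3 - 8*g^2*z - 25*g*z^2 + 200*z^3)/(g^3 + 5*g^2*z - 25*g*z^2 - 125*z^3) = (g - 8*z)/(g + 5*z)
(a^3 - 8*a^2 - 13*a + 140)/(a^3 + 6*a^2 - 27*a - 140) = (a - 7)/(a + 7)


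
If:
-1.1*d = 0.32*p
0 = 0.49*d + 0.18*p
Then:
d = 0.00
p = 0.00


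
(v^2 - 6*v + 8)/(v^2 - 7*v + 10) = (v - 4)/(v - 5)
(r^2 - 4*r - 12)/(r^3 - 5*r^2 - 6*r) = (r + 2)/(r*(r + 1))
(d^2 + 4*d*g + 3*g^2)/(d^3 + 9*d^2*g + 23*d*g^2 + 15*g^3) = 1/(d + 5*g)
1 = 1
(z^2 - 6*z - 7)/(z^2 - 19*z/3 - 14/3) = 3*(z + 1)/(3*z + 2)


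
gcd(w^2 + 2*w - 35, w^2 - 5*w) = w - 5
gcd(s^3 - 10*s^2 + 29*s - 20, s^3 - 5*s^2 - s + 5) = s^2 - 6*s + 5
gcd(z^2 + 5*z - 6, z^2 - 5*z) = 1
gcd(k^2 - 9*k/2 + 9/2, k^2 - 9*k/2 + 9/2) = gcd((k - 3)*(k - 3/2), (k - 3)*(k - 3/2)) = k^2 - 9*k/2 + 9/2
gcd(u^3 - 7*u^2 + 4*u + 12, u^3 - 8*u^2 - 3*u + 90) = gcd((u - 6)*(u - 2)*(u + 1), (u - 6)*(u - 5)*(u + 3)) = u - 6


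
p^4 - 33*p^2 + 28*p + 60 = (p - 5)*(p - 2)*(p + 1)*(p + 6)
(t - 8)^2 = t^2 - 16*t + 64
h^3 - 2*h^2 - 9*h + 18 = (h - 3)*(h - 2)*(h + 3)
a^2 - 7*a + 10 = (a - 5)*(a - 2)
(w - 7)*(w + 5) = w^2 - 2*w - 35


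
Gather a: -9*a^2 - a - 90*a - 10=-9*a^2 - 91*a - 10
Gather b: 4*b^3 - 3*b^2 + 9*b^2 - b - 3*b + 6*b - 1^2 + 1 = 4*b^3 + 6*b^2 + 2*b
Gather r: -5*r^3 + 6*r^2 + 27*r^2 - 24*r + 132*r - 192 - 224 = -5*r^3 + 33*r^2 + 108*r - 416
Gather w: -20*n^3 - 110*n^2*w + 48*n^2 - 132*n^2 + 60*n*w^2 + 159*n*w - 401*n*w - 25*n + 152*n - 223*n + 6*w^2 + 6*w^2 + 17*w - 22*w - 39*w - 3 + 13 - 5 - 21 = -20*n^3 - 84*n^2 - 96*n + w^2*(60*n + 12) + w*(-110*n^2 - 242*n - 44) - 16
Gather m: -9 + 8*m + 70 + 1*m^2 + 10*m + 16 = m^2 + 18*m + 77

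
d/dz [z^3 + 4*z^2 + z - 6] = 3*z^2 + 8*z + 1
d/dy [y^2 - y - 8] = 2*y - 1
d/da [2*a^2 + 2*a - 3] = 4*a + 2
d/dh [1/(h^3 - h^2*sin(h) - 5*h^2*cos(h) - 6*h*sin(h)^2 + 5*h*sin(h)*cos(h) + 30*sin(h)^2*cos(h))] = (-5*h^2*sin(h) + h^2*cos(h) - 3*h^2 + 2*h*sin(h) + 6*h*sin(2*h) + 10*h*cos(h) - 5*h*cos(2*h) + 15*sin(h)/2 - 5*sin(2*h)/2 - 45*sin(3*h)/2 - 3*cos(2*h) + 3)/((h - 3*sin(h))^2*(h + 2*sin(h))^2*(h - 5*cos(h))^2)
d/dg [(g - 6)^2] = 2*g - 12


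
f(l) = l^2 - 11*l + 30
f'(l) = 2*l - 11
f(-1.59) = 50.02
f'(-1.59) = -14.18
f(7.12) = 2.37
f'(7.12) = 3.24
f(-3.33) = 77.72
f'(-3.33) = -17.66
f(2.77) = 7.20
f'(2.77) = -5.46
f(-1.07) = 42.91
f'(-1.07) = -13.14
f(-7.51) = 169.01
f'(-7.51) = -26.02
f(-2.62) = 65.68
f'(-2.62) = -16.24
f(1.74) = 13.89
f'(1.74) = -7.52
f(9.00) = 12.00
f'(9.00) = 7.00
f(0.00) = 30.00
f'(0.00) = -11.00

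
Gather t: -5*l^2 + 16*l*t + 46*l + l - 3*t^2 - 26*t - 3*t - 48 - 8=-5*l^2 + 47*l - 3*t^2 + t*(16*l - 29) - 56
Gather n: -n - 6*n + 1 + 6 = 7 - 7*n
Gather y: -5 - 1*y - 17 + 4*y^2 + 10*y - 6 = 4*y^2 + 9*y - 28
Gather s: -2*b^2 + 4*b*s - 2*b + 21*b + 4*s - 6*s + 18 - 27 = -2*b^2 + 19*b + s*(4*b - 2) - 9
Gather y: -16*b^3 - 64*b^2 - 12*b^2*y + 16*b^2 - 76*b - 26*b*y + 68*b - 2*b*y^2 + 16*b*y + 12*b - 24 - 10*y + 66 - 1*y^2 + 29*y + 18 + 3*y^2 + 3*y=-16*b^3 - 48*b^2 + 4*b + y^2*(2 - 2*b) + y*(-12*b^2 - 10*b + 22) + 60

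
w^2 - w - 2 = (w - 2)*(w + 1)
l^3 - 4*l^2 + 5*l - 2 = (l - 2)*(l - 1)^2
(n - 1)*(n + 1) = n^2 - 1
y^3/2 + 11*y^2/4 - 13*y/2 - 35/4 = (y/2 + 1/2)*(y - 5/2)*(y + 7)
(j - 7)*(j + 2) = j^2 - 5*j - 14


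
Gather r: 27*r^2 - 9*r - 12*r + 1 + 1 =27*r^2 - 21*r + 2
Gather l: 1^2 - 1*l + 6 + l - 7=0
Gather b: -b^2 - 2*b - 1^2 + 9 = -b^2 - 2*b + 8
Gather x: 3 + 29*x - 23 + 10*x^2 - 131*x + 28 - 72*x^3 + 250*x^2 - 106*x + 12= -72*x^3 + 260*x^2 - 208*x + 20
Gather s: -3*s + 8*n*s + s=s*(8*n - 2)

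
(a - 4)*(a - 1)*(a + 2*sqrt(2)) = a^3 - 5*a^2 + 2*sqrt(2)*a^2 - 10*sqrt(2)*a + 4*a + 8*sqrt(2)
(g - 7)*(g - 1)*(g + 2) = g^3 - 6*g^2 - 9*g + 14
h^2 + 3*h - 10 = (h - 2)*(h + 5)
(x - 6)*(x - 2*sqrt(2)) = x^2 - 6*x - 2*sqrt(2)*x + 12*sqrt(2)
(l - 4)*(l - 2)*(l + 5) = l^3 - l^2 - 22*l + 40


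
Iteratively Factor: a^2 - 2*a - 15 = (a - 5)*(a + 3)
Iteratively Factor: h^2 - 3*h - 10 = (h - 5)*(h + 2)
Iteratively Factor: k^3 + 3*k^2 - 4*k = (k - 1)*(k^2 + 4*k) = (k - 1)*(k + 4)*(k)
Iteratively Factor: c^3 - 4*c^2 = (c)*(c^2 - 4*c) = c*(c - 4)*(c)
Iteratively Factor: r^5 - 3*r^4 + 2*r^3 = (r - 2)*(r^4 - r^3) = r*(r - 2)*(r^3 - r^2) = r*(r - 2)*(r - 1)*(r^2) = r^2*(r - 2)*(r - 1)*(r)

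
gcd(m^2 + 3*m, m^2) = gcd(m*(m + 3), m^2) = m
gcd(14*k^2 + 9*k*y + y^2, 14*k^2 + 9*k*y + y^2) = 14*k^2 + 9*k*y + y^2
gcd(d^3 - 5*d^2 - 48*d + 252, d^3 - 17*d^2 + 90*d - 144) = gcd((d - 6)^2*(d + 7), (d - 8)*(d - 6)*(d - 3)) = d - 6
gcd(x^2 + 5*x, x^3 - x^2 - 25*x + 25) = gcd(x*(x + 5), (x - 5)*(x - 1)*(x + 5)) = x + 5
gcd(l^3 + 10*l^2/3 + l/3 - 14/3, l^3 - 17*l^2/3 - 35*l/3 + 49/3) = l^2 + 4*l/3 - 7/3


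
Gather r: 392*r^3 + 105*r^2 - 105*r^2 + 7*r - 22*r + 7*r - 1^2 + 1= 392*r^3 - 8*r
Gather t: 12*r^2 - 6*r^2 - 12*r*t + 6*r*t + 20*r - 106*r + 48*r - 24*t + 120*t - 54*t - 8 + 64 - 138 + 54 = 6*r^2 - 38*r + t*(42 - 6*r) - 28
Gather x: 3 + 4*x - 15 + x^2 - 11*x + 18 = x^2 - 7*x + 6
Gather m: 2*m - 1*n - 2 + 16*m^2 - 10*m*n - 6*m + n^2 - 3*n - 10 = 16*m^2 + m*(-10*n - 4) + n^2 - 4*n - 12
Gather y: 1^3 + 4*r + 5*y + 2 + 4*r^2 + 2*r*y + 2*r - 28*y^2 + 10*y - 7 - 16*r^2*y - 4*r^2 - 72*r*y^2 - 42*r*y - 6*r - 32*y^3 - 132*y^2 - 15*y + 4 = -32*y^3 + y^2*(-72*r - 160) + y*(-16*r^2 - 40*r)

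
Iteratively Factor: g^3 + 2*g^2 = (g + 2)*(g^2) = g*(g + 2)*(g)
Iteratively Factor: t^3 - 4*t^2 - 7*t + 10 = (t - 5)*(t^2 + t - 2) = (t - 5)*(t + 2)*(t - 1)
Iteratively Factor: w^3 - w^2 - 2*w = (w + 1)*(w^2 - 2*w) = w*(w + 1)*(w - 2)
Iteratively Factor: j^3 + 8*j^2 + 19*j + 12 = (j + 4)*(j^2 + 4*j + 3) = (j + 1)*(j + 4)*(j + 3)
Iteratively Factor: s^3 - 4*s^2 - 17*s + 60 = (s + 4)*(s^2 - 8*s + 15) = (s - 3)*(s + 4)*(s - 5)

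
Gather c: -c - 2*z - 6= -c - 2*z - 6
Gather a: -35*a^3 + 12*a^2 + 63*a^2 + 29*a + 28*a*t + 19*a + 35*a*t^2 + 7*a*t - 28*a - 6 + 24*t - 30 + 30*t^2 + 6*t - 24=-35*a^3 + 75*a^2 + a*(35*t^2 + 35*t + 20) + 30*t^2 + 30*t - 60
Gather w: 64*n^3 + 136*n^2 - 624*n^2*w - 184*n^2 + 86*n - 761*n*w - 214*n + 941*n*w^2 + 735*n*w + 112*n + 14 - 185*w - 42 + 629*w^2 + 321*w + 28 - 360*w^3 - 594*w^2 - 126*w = 64*n^3 - 48*n^2 - 16*n - 360*w^3 + w^2*(941*n + 35) + w*(-624*n^2 - 26*n + 10)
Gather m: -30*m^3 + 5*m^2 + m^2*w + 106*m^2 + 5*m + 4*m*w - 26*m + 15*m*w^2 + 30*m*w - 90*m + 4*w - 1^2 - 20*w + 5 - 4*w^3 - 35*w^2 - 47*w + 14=-30*m^3 + m^2*(w + 111) + m*(15*w^2 + 34*w - 111) - 4*w^3 - 35*w^2 - 63*w + 18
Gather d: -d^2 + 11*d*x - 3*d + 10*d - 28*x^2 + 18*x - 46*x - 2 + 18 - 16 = -d^2 + d*(11*x + 7) - 28*x^2 - 28*x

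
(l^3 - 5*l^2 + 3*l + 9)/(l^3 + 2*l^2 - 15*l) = (l^2 - 2*l - 3)/(l*(l + 5))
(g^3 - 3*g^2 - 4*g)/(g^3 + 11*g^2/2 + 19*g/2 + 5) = 2*g*(g - 4)/(2*g^2 + 9*g + 10)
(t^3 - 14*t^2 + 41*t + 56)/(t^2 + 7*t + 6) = (t^2 - 15*t + 56)/(t + 6)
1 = 1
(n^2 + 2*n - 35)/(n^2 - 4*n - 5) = (n + 7)/(n + 1)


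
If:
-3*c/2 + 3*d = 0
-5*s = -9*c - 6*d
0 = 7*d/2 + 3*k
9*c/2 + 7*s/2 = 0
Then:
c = 0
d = 0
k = 0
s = 0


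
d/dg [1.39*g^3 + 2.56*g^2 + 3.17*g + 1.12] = 4.17*g^2 + 5.12*g + 3.17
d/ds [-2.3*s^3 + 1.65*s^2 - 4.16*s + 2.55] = -6.9*s^2 + 3.3*s - 4.16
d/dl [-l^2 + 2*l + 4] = 2 - 2*l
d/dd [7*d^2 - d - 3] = 14*d - 1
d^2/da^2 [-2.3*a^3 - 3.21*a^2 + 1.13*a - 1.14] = -13.8*a - 6.42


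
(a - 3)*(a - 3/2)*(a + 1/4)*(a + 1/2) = a^4 - 15*a^3/4 + 5*a^2/4 + 45*a/16 + 9/16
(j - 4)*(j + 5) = j^2 + j - 20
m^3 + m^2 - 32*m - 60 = (m - 6)*(m + 2)*(m + 5)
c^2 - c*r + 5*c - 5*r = (c + 5)*(c - r)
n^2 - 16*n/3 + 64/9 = (n - 8/3)^2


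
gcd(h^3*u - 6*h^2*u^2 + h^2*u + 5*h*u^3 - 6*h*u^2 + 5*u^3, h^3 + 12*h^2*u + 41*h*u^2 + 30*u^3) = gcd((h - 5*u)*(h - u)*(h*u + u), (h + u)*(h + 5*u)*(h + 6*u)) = 1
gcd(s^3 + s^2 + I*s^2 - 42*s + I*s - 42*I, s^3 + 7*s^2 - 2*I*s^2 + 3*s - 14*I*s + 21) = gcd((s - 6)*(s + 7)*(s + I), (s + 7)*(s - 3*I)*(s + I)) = s^2 + s*(7 + I) + 7*I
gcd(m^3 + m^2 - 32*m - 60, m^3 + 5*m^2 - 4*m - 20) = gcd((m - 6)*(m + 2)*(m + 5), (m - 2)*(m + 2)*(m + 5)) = m^2 + 7*m + 10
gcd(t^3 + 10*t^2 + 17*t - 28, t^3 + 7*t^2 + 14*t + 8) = t + 4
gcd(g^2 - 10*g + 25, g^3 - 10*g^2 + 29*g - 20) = g - 5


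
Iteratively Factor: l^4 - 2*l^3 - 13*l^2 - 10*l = (l + 1)*(l^3 - 3*l^2 - 10*l) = l*(l + 1)*(l^2 - 3*l - 10) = l*(l - 5)*(l + 1)*(l + 2)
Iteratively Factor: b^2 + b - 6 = (b + 3)*(b - 2)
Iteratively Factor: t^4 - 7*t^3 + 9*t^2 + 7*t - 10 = (t - 5)*(t^3 - 2*t^2 - t + 2) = (t - 5)*(t - 1)*(t^2 - t - 2) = (t - 5)*(t - 1)*(t + 1)*(t - 2)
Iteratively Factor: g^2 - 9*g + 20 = (g - 5)*(g - 4)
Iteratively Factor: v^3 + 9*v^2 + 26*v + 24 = (v + 2)*(v^2 + 7*v + 12) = (v + 2)*(v + 4)*(v + 3)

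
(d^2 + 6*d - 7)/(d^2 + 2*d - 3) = (d + 7)/(d + 3)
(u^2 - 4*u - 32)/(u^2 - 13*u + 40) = (u + 4)/(u - 5)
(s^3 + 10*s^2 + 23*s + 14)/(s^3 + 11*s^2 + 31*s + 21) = (s + 2)/(s + 3)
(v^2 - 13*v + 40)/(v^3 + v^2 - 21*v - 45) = (v - 8)/(v^2 + 6*v + 9)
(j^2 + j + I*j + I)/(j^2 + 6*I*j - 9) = (j^2 + j + I*j + I)/(j^2 + 6*I*j - 9)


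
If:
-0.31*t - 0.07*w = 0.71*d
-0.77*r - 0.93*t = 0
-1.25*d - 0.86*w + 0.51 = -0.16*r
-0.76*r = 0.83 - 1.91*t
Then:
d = -0.21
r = -0.35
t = 0.29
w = 0.83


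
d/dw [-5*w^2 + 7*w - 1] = 7 - 10*w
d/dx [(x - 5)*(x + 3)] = 2*x - 2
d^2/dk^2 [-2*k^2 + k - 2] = -4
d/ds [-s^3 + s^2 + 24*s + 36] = -3*s^2 + 2*s + 24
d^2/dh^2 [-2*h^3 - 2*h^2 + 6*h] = -12*h - 4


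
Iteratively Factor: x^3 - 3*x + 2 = (x + 2)*(x^2 - 2*x + 1) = (x - 1)*(x + 2)*(x - 1)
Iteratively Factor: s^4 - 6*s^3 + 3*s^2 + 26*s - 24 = (s + 2)*(s^3 - 8*s^2 + 19*s - 12) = (s - 1)*(s + 2)*(s^2 - 7*s + 12) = (s - 4)*(s - 1)*(s + 2)*(s - 3)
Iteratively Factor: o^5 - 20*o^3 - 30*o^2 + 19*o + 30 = (o + 3)*(o^4 - 3*o^3 - 11*o^2 + 3*o + 10) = (o + 2)*(o + 3)*(o^3 - 5*o^2 - o + 5) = (o - 1)*(o + 2)*(o + 3)*(o^2 - 4*o - 5) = (o - 5)*(o - 1)*(o + 2)*(o + 3)*(o + 1)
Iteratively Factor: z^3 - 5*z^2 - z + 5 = (z - 5)*(z^2 - 1) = (z - 5)*(z - 1)*(z + 1)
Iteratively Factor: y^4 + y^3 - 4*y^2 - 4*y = (y)*(y^3 + y^2 - 4*y - 4) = y*(y - 2)*(y^2 + 3*y + 2) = y*(y - 2)*(y + 1)*(y + 2)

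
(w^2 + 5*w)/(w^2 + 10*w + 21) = w*(w + 5)/(w^2 + 10*w + 21)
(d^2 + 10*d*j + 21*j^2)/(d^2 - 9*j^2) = (d + 7*j)/(d - 3*j)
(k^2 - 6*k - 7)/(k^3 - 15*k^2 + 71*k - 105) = (k + 1)/(k^2 - 8*k + 15)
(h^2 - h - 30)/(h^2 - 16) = (h^2 - h - 30)/(h^2 - 16)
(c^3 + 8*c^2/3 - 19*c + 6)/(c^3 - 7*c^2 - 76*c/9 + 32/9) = 3*(c^2 + 3*c - 18)/(3*c^2 - 20*c - 32)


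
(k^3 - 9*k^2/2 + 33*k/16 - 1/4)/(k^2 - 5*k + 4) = (k^2 - k/2 + 1/16)/(k - 1)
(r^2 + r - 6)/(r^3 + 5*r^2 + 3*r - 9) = (r - 2)/(r^2 + 2*r - 3)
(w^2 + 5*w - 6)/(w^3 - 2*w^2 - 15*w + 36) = (w^2 + 5*w - 6)/(w^3 - 2*w^2 - 15*w + 36)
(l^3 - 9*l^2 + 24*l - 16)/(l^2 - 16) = (l^2 - 5*l + 4)/(l + 4)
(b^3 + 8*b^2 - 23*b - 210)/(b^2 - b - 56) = (b^2 + b - 30)/(b - 8)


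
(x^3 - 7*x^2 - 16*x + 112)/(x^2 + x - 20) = (x^2 - 3*x - 28)/(x + 5)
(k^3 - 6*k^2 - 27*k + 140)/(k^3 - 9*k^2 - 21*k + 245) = (k - 4)/(k - 7)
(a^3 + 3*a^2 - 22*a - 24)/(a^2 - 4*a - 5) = (a^2 + 2*a - 24)/(a - 5)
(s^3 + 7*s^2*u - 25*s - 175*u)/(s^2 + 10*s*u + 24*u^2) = (s^3 + 7*s^2*u - 25*s - 175*u)/(s^2 + 10*s*u + 24*u^2)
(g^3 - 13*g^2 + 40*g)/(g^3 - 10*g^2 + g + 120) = g/(g + 3)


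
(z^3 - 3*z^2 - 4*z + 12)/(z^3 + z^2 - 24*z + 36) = (z + 2)/(z + 6)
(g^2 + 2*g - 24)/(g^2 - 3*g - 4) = (g + 6)/(g + 1)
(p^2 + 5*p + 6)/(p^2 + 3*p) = (p + 2)/p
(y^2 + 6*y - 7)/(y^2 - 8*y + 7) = (y + 7)/(y - 7)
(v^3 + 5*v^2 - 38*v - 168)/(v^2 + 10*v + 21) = (v^2 - 2*v - 24)/(v + 3)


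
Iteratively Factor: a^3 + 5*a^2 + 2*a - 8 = (a + 4)*(a^2 + a - 2) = (a + 2)*(a + 4)*(a - 1)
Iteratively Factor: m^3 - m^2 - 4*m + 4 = (m + 2)*(m^2 - 3*m + 2) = (m - 2)*(m + 2)*(m - 1)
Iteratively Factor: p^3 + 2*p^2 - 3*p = (p - 1)*(p^2 + 3*p) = p*(p - 1)*(p + 3)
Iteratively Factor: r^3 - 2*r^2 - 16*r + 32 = (r + 4)*(r^2 - 6*r + 8) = (r - 4)*(r + 4)*(r - 2)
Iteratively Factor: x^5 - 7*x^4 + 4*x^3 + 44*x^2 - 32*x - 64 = (x - 4)*(x^4 - 3*x^3 - 8*x^2 + 12*x + 16) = (x - 4)^2*(x^3 + x^2 - 4*x - 4) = (x - 4)^2*(x - 2)*(x^2 + 3*x + 2) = (x - 4)^2*(x - 2)*(x + 1)*(x + 2)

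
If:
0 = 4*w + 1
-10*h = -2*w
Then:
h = -1/20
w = -1/4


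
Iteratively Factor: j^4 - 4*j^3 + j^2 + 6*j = (j - 3)*(j^3 - j^2 - 2*j) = (j - 3)*(j - 2)*(j^2 + j) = j*(j - 3)*(j - 2)*(j + 1)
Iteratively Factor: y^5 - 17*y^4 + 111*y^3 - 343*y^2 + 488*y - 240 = (y - 3)*(y^4 - 14*y^3 + 69*y^2 - 136*y + 80) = (y - 3)*(y - 1)*(y^3 - 13*y^2 + 56*y - 80) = (y - 5)*(y - 3)*(y - 1)*(y^2 - 8*y + 16) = (y - 5)*(y - 4)*(y - 3)*(y - 1)*(y - 4)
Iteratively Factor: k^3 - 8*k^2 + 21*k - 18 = (k - 3)*(k^2 - 5*k + 6) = (k - 3)^2*(k - 2)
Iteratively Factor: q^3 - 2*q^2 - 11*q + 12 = (q - 1)*(q^2 - q - 12) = (q - 4)*(q - 1)*(q + 3)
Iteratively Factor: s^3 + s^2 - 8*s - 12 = (s - 3)*(s^2 + 4*s + 4) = (s - 3)*(s + 2)*(s + 2)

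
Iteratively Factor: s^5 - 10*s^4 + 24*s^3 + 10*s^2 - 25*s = (s + 1)*(s^4 - 11*s^3 + 35*s^2 - 25*s) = s*(s + 1)*(s^3 - 11*s^2 + 35*s - 25) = s*(s - 1)*(s + 1)*(s^2 - 10*s + 25) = s*(s - 5)*(s - 1)*(s + 1)*(s - 5)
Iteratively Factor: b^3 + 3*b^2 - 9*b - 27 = (b + 3)*(b^2 - 9) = (b + 3)^2*(b - 3)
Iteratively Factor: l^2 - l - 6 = (l - 3)*(l + 2)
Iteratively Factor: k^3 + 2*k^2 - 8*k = (k)*(k^2 + 2*k - 8) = k*(k - 2)*(k + 4)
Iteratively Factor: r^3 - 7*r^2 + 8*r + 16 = (r - 4)*(r^2 - 3*r - 4) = (r - 4)*(r + 1)*(r - 4)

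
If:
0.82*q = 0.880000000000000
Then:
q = 1.07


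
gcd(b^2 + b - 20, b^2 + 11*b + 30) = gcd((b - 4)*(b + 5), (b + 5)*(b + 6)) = b + 5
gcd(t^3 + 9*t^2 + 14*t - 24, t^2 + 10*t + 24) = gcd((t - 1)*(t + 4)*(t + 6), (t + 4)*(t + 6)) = t^2 + 10*t + 24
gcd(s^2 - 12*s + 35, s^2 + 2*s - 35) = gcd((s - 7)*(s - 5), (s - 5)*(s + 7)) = s - 5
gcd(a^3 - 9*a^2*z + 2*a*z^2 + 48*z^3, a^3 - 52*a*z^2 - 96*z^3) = -a^2 + 6*a*z + 16*z^2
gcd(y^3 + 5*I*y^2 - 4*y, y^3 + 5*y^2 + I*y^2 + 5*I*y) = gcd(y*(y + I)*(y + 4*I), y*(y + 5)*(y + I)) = y^2 + I*y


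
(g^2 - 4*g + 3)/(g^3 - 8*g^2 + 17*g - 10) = (g - 3)/(g^2 - 7*g + 10)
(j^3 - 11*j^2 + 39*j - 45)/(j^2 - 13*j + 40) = (j^2 - 6*j + 9)/(j - 8)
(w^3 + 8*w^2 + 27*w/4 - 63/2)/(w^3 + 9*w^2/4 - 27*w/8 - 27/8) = 2*(2*w^2 + 19*w + 42)/(4*w^2 + 15*w + 9)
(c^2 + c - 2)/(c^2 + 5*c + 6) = (c - 1)/(c + 3)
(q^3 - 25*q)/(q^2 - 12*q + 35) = q*(q + 5)/(q - 7)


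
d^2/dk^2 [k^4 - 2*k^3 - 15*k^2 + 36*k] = 12*k^2 - 12*k - 30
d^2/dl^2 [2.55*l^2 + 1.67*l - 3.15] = 5.10000000000000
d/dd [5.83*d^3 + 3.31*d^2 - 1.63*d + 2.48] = 17.49*d^2 + 6.62*d - 1.63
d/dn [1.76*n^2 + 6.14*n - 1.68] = 3.52*n + 6.14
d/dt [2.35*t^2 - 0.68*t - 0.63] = 4.7*t - 0.68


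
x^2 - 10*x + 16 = (x - 8)*(x - 2)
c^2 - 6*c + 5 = (c - 5)*(c - 1)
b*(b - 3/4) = b^2 - 3*b/4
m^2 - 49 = (m - 7)*(m + 7)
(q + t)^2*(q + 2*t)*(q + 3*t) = q^4 + 7*q^3*t + 17*q^2*t^2 + 17*q*t^3 + 6*t^4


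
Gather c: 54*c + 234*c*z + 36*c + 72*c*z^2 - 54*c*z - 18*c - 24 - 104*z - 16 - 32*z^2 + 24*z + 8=c*(72*z^2 + 180*z + 72) - 32*z^2 - 80*z - 32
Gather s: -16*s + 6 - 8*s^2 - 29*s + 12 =-8*s^2 - 45*s + 18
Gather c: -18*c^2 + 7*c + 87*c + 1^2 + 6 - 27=-18*c^2 + 94*c - 20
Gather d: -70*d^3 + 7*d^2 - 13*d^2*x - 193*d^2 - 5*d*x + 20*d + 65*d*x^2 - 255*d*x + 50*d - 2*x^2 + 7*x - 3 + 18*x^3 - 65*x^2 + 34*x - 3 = -70*d^3 + d^2*(-13*x - 186) + d*(65*x^2 - 260*x + 70) + 18*x^3 - 67*x^2 + 41*x - 6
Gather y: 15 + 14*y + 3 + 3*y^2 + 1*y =3*y^2 + 15*y + 18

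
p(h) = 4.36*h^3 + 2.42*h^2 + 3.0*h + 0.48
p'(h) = 13.08*h^2 + 4.84*h + 3.0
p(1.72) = 34.98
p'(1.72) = 50.02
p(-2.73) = -78.38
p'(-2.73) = 87.27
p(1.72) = 34.98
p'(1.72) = 50.02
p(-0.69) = -1.87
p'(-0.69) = 5.89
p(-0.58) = -1.30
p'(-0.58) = 4.59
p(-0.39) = -0.58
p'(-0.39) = 3.10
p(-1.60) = -15.98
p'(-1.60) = 28.74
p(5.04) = 635.26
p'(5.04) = 359.65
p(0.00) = 0.48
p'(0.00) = 3.00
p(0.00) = 0.48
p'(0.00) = 3.00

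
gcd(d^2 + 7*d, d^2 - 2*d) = d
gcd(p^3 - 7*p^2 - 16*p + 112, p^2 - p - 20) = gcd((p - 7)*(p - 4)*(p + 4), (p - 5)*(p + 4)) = p + 4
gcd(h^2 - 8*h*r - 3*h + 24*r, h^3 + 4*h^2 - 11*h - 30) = h - 3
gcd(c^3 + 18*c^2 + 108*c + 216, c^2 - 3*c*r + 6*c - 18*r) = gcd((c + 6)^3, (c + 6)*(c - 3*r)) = c + 6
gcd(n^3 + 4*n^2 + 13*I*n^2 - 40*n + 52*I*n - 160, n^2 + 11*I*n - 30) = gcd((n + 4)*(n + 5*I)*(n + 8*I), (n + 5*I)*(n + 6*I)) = n + 5*I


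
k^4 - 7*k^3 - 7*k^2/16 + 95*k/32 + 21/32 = (k - 7)*(k - 3/4)*(k + 1/4)*(k + 1/2)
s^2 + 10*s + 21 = (s + 3)*(s + 7)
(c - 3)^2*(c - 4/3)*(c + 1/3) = c^4 - 7*c^3 + 131*c^2/9 - 19*c/3 - 4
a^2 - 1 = (a - 1)*(a + 1)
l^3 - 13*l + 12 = (l - 3)*(l - 1)*(l + 4)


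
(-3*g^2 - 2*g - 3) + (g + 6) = -3*g^2 - g + 3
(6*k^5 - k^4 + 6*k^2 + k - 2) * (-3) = -18*k^5 + 3*k^4 - 18*k^2 - 3*k + 6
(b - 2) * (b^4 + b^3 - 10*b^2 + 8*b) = b^5 - b^4 - 12*b^3 + 28*b^2 - 16*b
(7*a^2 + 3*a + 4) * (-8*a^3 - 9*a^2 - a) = -56*a^5 - 87*a^4 - 66*a^3 - 39*a^2 - 4*a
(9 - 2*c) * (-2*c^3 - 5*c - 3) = 4*c^4 - 18*c^3 + 10*c^2 - 39*c - 27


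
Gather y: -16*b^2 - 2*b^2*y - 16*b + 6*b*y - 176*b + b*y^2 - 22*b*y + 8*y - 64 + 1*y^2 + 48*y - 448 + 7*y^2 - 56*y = -16*b^2 - 192*b + y^2*(b + 8) + y*(-2*b^2 - 16*b) - 512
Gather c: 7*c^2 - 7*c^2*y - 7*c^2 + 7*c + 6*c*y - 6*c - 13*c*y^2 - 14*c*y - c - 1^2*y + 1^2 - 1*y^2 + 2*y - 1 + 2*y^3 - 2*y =-7*c^2*y + c*(-13*y^2 - 8*y) + 2*y^3 - y^2 - y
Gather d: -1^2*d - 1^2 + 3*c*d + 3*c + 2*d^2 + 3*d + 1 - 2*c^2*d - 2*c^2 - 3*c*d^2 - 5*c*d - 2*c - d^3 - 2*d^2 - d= -2*c^2 - 3*c*d^2 + c - d^3 + d*(-2*c^2 - 2*c + 1)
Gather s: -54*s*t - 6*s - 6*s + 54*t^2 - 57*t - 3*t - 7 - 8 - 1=s*(-54*t - 12) + 54*t^2 - 60*t - 16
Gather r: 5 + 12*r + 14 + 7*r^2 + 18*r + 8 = 7*r^2 + 30*r + 27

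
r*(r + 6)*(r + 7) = r^3 + 13*r^2 + 42*r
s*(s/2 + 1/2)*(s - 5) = s^3/2 - 2*s^2 - 5*s/2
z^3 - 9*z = z*(z - 3)*(z + 3)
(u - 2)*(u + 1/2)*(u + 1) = u^3 - u^2/2 - 5*u/2 - 1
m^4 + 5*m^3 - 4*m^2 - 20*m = m*(m - 2)*(m + 2)*(m + 5)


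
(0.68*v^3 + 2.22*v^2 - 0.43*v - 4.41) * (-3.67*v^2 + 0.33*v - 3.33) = -2.4956*v^5 - 7.923*v^4 + 0.0462999999999998*v^3 + 8.6502*v^2 - 0.0234000000000001*v + 14.6853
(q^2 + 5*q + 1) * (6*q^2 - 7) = 6*q^4 + 30*q^3 - q^2 - 35*q - 7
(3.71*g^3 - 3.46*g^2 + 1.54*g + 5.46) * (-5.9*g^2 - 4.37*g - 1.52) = -21.889*g^5 + 4.2013*g^4 + 0.395*g^3 - 33.6846*g^2 - 26.201*g - 8.2992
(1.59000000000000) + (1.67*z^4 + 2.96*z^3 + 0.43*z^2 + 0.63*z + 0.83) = 1.67*z^4 + 2.96*z^3 + 0.43*z^2 + 0.63*z + 2.42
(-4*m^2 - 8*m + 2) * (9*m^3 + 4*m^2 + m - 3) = -36*m^5 - 88*m^4 - 18*m^3 + 12*m^2 + 26*m - 6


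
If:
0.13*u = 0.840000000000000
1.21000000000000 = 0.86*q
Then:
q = 1.41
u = 6.46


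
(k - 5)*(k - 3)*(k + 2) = k^3 - 6*k^2 - k + 30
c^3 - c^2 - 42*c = c*(c - 7)*(c + 6)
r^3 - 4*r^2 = r^2*(r - 4)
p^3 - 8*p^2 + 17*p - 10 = (p - 5)*(p - 2)*(p - 1)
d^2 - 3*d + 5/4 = (d - 5/2)*(d - 1/2)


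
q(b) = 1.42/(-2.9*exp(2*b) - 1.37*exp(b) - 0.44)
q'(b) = 1.42*(5.8*exp(2*b) + 1.37*exp(b))/(-2.9*exp(2*b) - 1.37*exp(b) - 0.44)^2 = (8.236*exp(b) + 1.9454)*exp(b)/(2.9*exp(2*b) + 1.37*exp(b) + 0.44)^2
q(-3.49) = -2.93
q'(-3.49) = 0.29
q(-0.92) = -0.98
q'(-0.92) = 1.00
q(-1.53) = -1.63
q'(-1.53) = 1.06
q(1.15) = -0.04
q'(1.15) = 0.08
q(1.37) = -0.03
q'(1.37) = 0.05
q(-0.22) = -0.42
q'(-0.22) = 0.59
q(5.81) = -0.00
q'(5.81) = 0.00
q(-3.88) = -3.02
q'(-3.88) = 0.20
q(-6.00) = -3.20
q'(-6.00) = 0.02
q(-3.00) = -2.76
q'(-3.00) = 0.44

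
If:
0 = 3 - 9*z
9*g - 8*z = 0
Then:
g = 8/27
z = 1/3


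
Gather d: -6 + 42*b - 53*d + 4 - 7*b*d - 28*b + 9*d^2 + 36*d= 14*b + 9*d^2 + d*(-7*b - 17) - 2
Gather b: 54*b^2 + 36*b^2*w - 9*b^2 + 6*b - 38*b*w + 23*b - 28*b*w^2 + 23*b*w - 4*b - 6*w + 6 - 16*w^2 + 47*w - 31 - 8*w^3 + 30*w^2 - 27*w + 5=b^2*(36*w + 45) + b*(-28*w^2 - 15*w + 25) - 8*w^3 + 14*w^2 + 14*w - 20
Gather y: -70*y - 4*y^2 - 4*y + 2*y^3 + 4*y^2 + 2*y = 2*y^3 - 72*y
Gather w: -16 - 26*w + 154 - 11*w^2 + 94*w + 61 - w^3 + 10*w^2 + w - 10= -w^3 - w^2 + 69*w + 189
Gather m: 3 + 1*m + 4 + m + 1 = 2*m + 8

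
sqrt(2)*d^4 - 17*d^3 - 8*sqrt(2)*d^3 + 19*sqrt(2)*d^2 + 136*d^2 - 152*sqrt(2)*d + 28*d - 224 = (d - 8)*(d - 7*sqrt(2))*(d - 2*sqrt(2))*(sqrt(2)*d + 1)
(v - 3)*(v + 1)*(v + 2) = v^3 - 7*v - 6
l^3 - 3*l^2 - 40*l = l*(l - 8)*(l + 5)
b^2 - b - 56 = (b - 8)*(b + 7)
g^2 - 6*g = g*(g - 6)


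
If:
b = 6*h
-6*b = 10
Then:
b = -5/3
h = -5/18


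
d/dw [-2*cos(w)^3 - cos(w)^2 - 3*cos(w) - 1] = (6*cos(w)^2 + 2*cos(w) + 3)*sin(w)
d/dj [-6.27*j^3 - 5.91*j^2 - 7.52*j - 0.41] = -18.81*j^2 - 11.82*j - 7.52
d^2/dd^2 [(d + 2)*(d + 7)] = 2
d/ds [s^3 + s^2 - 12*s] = 3*s^2 + 2*s - 12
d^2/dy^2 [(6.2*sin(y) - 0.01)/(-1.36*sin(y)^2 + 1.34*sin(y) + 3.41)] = (-11.4675200000001*sin(y)^5 - 11.224896*sin(y)^4 - 149.638352*sin(y)^3 + 28.422764*sin(y)^2 + 100.48815*sin(y) - 56.789224)/(-1.36*sin(y)^2 + 1.34*sin(y) + 3.41)^3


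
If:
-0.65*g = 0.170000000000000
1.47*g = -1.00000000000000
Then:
No Solution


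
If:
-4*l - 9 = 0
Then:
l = -9/4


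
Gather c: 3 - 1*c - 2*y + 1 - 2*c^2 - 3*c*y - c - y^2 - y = -2*c^2 + c*(-3*y - 2) - y^2 - 3*y + 4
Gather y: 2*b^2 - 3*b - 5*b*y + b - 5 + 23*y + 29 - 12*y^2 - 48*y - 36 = 2*b^2 - 2*b - 12*y^2 + y*(-5*b - 25) - 12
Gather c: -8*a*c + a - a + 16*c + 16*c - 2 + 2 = c*(32 - 8*a)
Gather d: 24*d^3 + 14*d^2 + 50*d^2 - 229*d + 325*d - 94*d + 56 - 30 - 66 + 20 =24*d^3 + 64*d^2 + 2*d - 20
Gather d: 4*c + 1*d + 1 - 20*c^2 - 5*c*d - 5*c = -20*c^2 - c + d*(1 - 5*c) + 1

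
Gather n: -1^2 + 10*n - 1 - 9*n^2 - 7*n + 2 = -9*n^2 + 3*n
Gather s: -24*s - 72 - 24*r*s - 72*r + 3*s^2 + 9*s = -72*r + 3*s^2 + s*(-24*r - 15) - 72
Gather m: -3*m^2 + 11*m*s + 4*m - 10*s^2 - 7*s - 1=-3*m^2 + m*(11*s + 4) - 10*s^2 - 7*s - 1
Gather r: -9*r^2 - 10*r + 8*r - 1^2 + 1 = -9*r^2 - 2*r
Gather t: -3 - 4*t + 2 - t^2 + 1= -t^2 - 4*t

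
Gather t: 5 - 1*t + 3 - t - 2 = 6 - 2*t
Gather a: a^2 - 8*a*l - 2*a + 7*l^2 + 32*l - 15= a^2 + a*(-8*l - 2) + 7*l^2 + 32*l - 15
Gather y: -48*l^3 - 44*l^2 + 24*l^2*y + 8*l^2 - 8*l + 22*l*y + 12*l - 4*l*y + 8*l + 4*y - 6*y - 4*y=-48*l^3 - 36*l^2 + 12*l + y*(24*l^2 + 18*l - 6)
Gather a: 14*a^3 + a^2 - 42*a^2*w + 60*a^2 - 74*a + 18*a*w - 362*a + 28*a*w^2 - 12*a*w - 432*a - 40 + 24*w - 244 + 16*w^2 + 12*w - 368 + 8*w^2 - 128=14*a^3 + a^2*(61 - 42*w) + a*(28*w^2 + 6*w - 868) + 24*w^2 + 36*w - 780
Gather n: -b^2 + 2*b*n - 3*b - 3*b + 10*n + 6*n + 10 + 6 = -b^2 - 6*b + n*(2*b + 16) + 16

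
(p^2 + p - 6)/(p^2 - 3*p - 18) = (p - 2)/(p - 6)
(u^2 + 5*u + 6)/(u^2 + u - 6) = (u + 2)/(u - 2)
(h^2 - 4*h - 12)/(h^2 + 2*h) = (h - 6)/h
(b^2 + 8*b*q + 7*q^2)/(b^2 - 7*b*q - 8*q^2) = (-b - 7*q)/(-b + 8*q)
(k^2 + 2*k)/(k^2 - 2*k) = (k + 2)/(k - 2)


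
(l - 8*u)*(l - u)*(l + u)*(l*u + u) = l^4*u - 8*l^3*u^2 + l^3*u - l^2*u^3 - 8*l^2*u^2 + 8*l*u^4 - l*u^3 + 8*u^4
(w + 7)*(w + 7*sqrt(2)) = w^2 + 7*w + 7*sqrt(2)*w + 49*sqrt(2)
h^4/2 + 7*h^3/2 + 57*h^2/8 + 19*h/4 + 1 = (h/2 + 1)*(h + 1/2)^2*(h + 4)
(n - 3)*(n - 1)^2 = n^3 - 5*n^2 + 7*n - 3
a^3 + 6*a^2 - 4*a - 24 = (a - 2)*(a + 2)*(a + 6)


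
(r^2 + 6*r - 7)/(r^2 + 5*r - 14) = (r - 1)/(r - 2)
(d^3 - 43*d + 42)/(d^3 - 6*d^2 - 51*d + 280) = (d^2 - 7*d + 6)/(d^2 - 13*d + 40)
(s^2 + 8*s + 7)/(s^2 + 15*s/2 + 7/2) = 2*(s + 1)/(2*s + 1)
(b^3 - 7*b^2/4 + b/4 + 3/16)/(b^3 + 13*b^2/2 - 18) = (b^2 - b/4 - 1/8)/(b^2 + 8*b + 12)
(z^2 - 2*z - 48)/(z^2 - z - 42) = (z - 8)/(z - 7)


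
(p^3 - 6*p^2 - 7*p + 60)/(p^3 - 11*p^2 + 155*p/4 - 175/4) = 4*(p^2 - p - 12)/(4*p^2 - 24*p + 35)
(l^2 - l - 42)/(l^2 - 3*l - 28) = (l + 6)/(l + 4)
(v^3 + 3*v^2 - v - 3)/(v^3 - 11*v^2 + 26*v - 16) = (v^2 + 4*v + 3)/(v^2 - 10*v + 16)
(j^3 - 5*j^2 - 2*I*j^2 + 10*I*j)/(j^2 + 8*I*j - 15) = j*(j^2 - 5*j - 2*I*j + 10*I)/(j^2 + 8*I*j - 15)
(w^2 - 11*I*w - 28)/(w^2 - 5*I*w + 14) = (w - 4*I)/(w + 2*I)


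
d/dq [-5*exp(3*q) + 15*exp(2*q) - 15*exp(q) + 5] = 15*(-exp(2*q) + 2*exp(q) - 1)*exp(q)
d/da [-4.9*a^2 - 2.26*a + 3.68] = -9.8*a - 2.26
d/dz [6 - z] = -1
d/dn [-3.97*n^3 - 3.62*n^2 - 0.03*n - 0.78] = -11.91*n^2 - 7.24*n - 0.03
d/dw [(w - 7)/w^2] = (14 - w)/w^3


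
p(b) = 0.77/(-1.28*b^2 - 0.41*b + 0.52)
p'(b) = 0.77*(2.56*b + 0.41)/(-1.28*b^2 - 0.41*b + 0.52)^2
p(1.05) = -0.58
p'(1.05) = 1.37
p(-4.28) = -0.04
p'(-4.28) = -0.02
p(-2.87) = -0.09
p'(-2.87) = -0.07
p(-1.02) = -1.96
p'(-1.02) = -10.95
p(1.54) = -0.24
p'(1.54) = 0.34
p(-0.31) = 1.47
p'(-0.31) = -1.08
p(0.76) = -1.45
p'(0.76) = 6.43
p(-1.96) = -0.21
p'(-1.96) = -0.27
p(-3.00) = -0.08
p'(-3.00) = -0.06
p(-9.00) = -0.01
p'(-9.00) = -0.00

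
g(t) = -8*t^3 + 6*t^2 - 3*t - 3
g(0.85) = -6.13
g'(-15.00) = -5583.00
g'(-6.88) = -1221.59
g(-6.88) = 2906.93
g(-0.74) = 5.75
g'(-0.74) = -25.02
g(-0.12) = -2.54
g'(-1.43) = -69.24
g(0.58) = -4.28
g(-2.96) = 265.92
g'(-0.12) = -4.79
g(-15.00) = 28392.00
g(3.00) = -174.00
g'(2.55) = -128.46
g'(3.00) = -183.00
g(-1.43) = 36.95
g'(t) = -24*t^2 + 12*t - 3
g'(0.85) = -10.14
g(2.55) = -104.29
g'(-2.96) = -248.80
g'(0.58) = -4.11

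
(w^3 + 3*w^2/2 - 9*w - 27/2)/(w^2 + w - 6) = (2*w^2 - 3*w - 9)/(2*(w - 2))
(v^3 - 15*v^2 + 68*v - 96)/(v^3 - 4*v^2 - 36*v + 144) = (v^2 - 11*v + 24)/(v^2 - 36)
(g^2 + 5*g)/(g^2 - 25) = g/(g - 5)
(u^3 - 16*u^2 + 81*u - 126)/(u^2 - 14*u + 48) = (u^2 - 10*u + 21)/(u - 8)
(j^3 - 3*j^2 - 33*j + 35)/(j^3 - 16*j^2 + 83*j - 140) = (j^2 + 4*j - 5)/(j^2 - 9*j + 20)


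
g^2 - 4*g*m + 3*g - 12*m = (g + 3)*(g - 4*m)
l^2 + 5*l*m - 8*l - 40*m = (l - 8)*(l + 5*m)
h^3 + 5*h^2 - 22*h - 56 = (h - 4)*(h + 2)*(h + 7)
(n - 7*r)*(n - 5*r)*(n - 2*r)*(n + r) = n^4 - 13*n^3*r + 45*n^2*r^2 - 11*n*r^3 - 70*r^4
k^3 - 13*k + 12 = (k - 3)*(k - 1)*(k + 4)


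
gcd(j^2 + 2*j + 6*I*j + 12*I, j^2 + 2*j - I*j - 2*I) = j + 2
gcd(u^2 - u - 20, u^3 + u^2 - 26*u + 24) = 1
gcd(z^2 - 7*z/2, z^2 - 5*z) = z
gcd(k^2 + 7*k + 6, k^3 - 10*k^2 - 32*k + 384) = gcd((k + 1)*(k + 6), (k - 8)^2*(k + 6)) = k + 6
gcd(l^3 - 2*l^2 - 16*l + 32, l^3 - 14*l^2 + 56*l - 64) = l^2 - 6*l + 8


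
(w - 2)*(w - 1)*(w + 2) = w^3 - w^2 - 4*w + 4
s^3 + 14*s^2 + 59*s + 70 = (s + 2)*(s + 5)*(s + 7)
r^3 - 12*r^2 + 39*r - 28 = (r - 7)*(r - 4)*(r - 1)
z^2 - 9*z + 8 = (z - 8)*(z - 1)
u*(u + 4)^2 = u^3 + 8*u^2 + 16*u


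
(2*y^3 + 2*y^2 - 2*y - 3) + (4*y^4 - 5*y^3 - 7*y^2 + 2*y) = 4*y^4 - 3*y^3 - 5*y^2 - 3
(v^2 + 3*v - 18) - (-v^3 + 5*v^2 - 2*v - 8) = v^3 - 4*v^2 + 5*v - 10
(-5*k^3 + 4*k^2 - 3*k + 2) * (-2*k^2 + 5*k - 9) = 10*k^5 - 33*k^4 + 71*k^3 - 55*k^2 + 37*k - 18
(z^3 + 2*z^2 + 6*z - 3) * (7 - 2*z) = -2*z^4 + 3*z^3 + 2*z^2 + 48*z - 21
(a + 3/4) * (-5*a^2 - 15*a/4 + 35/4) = -5*a^3 - 15*a^2/2 + 95*a/16 + 105/16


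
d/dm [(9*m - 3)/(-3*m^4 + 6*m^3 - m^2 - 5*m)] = 3*(27*m^4 - 48*m^3 + 21*m^2 - 2*m - 5)/(m^2*(9*m^6 - 36*m^5 + 42*m^4 + 18*m^3 - 59*m^2 + 10*m + 25))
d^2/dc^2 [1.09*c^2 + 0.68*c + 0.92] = 2.18000000000000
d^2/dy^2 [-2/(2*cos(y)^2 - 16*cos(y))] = 2*((1 - cos(2*y))^2/2 + 15*cos(y) + 33*cos(2*y)/2 - 3*cos(3*y) - 99/2)/((cos(y) - 8)^3*cos(y)^3)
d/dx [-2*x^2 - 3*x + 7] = -4*x - 3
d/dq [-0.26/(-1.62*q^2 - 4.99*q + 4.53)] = (-0.8424*q - 1.2974)/(1.62*q^2 + 4.99*q - 4.53)^2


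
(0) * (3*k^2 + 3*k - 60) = 0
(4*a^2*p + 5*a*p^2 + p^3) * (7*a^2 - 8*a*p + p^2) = 28*a^4*p + 3*a^3*p^2 - 29*a^2*p^3 - 3*a*p^4 + p^5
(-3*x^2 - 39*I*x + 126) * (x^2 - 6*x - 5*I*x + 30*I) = -3*x^4 + 18*x^3 - 24*I*x^3 - 69*x^2 + 144*I*x^2 + 414*x - 630*I*x + 3780*I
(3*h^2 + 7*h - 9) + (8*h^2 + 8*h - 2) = 11*h^2 + 15*h - 11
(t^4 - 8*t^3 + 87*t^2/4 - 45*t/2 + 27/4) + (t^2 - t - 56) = t^4 - 8*t^3 + 91*t^2/4 - 47*t/2 - 197/4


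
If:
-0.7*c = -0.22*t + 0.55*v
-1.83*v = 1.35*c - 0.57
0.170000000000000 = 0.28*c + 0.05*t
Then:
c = 0.38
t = 1.28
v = 0.03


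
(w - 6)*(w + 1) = w^2 - 5*w - 6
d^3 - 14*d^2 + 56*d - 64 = (d - 8)*(d - 4)*(d - 2)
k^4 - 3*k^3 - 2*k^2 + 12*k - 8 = (k - 2)^2*(k - 1)*(k + 2)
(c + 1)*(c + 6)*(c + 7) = c^3 + 14*c^2 + 55*c + 42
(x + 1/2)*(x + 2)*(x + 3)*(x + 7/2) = x^4 + 9*x^3 + 111*x^2/4 + 131*x/4 + 21/2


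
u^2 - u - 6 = (u - 3)*(u + 2)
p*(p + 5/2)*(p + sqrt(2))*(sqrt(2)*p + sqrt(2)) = sqrt(2)*p^4 + 2*p^3 + 7*sqrt(2)*p^3/2 + 5*sqrt(2)*p^2/2 + 7*p^2 + 5*p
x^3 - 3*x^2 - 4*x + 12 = (x - 3)*(x - 2)*(x + 2)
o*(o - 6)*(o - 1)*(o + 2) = o^4 - 5*o^3 - 8*o^2 + 12*o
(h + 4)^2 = h^2 + 8*h + 16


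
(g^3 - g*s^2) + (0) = g^3 - g*s^2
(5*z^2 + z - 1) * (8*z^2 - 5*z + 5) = 40*z^4 - 17*z^3 + 12*z^2 + 10*z - 5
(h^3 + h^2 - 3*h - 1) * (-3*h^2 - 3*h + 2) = -3*h^5 - 6*h^4 + 8*h^3 + 14*h^2 - 3*h - 2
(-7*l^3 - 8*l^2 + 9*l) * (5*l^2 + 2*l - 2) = -35*l^5 - 54*l^4 + 43*l^3 + 34*l^2 - 18*l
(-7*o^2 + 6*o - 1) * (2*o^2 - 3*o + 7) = -14*o^4 + 33*o^3 - 69*o^2 + 45*o - 7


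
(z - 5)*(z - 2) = z^2 - 7*z + 10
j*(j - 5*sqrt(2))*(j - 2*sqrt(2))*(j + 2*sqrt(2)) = j^4 - 5*sqrt(2)*j^3 - 8*j^2 + 40*sqrt(2)*j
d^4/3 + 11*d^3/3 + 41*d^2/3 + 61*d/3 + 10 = (d/3 + 1)*(d + 1)*(d + 2)*(d + 5)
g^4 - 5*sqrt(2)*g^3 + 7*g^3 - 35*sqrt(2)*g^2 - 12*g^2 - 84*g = g*(g + 7)*(g - 6*sqrt(2))*(g + sqrt(2))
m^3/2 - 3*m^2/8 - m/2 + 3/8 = (m/2 + 1/2)*(m - 1)*(m - 3/4)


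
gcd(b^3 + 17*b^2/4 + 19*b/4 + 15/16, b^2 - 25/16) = 1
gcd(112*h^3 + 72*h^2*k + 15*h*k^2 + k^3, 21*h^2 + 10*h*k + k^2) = 7*h + k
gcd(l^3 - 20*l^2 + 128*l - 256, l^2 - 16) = l - 4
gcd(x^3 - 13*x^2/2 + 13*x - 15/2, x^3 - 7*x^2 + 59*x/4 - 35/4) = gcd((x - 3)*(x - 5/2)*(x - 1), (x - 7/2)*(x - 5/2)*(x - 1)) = x^2 - 7*x/2 + 5/2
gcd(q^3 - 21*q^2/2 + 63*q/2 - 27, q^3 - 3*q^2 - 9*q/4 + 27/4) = q^2 - 9*q/2 + 9/2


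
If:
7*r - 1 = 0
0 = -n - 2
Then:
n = -2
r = 1/7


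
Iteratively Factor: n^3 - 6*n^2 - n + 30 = (n + 2)*(n^2 - 8*n + 15) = (n - 5)*(n + 2)*(n - 3)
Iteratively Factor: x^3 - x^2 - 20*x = (x)*(x^2 - x - 20) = x*(x - 5)*(x + 4)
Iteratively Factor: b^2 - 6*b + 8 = (b - 2)*(b - 4)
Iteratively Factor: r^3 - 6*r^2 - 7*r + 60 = (r + 3)*(r^2 - 9*r + 20) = (r - 4)*(r + 3)*(r - 5)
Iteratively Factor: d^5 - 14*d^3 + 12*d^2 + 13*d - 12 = (d + 1)*(d^4 - d^3 - 13*d^2 + 25*d - 12) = (d - 1)*(d + 1)*(d^3 - 13*d + 12) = (d - 1)*(d + 1)*(d + 4)*(d^2 - 4*d + 3) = (d - 3)*(d - 1)*(d + 1)*(d + 4)*(d - 1)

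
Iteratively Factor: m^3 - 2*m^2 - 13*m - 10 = (m + 2)*(m^2 - 4*m - 5) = (m + 1)*(m + 2)*(m - 5)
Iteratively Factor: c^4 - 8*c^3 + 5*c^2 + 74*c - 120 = (c + 3)*(c^3 - 11*c^2 + 38*c - 40) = (c - 2)*(c + 3)*(c^2 - 9*c + 20) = (c - 4)*(c - 2)*(c + 3)*(c - 5)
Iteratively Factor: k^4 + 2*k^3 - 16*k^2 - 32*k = (k)*(k^3 + 2*k^2 - 16*k - 32) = k*(k + 2)*(k^2 - 16) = k*(k + 2)*(k + 4)*(k - 4)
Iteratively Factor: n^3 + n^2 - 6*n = (n - 2)*(n^2 + 3*n) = n*(n - 2)*(n + 3)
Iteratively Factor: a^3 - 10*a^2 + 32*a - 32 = (a - 4)*(a^2 - 6*a + 8) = (a - 4)*(a - 2)*(a - 4)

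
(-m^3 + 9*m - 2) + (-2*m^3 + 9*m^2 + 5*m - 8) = -3*m^3 + 9*m^2 + 14*m - 10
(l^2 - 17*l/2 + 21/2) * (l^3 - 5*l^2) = l^5 - 27*l^4/2 + 53*l^3 - 105*l^2/2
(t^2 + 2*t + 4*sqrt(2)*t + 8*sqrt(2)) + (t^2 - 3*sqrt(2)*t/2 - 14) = 2*t^2 + 2*t + 5*sqrt(2)*t/2 - 14 + 8*sqrt(2)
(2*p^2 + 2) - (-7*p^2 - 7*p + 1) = 9*p^2 + 7*p + 1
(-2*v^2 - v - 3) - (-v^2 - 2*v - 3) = -v^2 + v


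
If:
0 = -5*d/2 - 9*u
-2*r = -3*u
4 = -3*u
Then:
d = 24/5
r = -2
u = -4/3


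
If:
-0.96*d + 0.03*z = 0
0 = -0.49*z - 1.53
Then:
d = -0.10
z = -3.12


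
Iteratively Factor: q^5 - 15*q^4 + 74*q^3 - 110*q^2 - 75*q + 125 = (q + 1)*(q^4 - 16*q^3 + 90*q^2 - 200*q + 125) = (q - 5)*(q + 1)*(q^3 - 11*q^2 + 35*q - 25) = (q - 5)^2*(q + 1)*(q^2 - 6*q + 5) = (q - 5)^3*(q + 1)*(q - 1)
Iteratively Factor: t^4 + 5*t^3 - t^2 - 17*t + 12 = (t + 3)*(t^3 + 2*t^2 - 7*t + 4) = (t - 1)*(t + 3)*(t^2 + 3*t - 4) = (t - 1)*(t + 3)*(t + 4)*(t - 1)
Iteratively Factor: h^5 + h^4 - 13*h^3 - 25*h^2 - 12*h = (h + 1)*(h^4 - 13*h^2 - 12*h) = (h + 1)^2*(h^3 - h^2 - 12*h) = h*(h + 1)^2*(h^2 - h - 12) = h*(h + 1)^2*(h + 3)*(h - 4)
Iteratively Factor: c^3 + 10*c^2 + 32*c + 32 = (c + 4)*(c^2 + 6*c + 8) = (c + 2)*(c + 4)*(c + 4)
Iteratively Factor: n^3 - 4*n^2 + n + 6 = (n + 1)*(n^2 - 5*n + 6) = (n - 3)*(n + 1)*(n - 2)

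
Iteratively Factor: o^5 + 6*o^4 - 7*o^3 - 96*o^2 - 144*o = (o - 4)*(o^4 + 10*o^3 + 33*o^2 + 36*o) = (o - 4)*(o + 3)*(o^3 + 7*o^2 + 12*o) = o*(o - 4)*(o + 3)*(o^2 + 7*o + 12) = o*(o - 4)*(o + 3)^2*(o + 4)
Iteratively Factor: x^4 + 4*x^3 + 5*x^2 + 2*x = (x)*(x^3 + 4*x^2 + 5*x + 2) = x*(x + 1)*(x^2 + 3*x + 2) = x*(x + 1)*(x + 2)*(x + 1)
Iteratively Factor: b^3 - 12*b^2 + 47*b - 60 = (b - 4)*(b^2 - 8*b + 15) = (b - 5)*(b - 4)*(b - 3)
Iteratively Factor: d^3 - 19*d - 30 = (d + 2)*(d^2 - 2*d - 15) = (d + 2)*(d + 3)*(d - 5)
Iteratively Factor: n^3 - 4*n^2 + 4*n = (n)*(n^2 - 4*n + 4) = n*(n - 2)*(n - 2)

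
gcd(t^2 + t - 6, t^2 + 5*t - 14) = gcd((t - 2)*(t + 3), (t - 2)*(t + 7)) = t - 2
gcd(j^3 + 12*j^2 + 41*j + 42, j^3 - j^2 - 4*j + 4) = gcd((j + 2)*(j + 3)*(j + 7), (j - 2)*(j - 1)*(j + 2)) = j + 2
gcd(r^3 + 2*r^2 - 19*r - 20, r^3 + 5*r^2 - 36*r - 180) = r + 5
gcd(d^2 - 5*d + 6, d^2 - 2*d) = d - 2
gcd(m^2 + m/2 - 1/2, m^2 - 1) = m + 1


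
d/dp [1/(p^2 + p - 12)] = (-2*p - 1)/(p^2 + p - 12)^2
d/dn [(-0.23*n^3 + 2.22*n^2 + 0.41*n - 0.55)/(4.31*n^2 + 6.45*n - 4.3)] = (-0.9913*n^4 - 2.967*n^3 + 15.5189*n^2 - 14.351*n + 1.7845)/(18.5761*n^4 + 55.599*n^3 + 4.5365*n^2 - 55.47*n + 18.49)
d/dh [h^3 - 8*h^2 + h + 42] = 3*h^2 - 16*h + 1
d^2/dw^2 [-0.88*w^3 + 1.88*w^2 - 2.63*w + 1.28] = 3.76 - 5.28*w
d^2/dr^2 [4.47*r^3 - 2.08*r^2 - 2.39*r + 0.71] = 26.82*r - 4.16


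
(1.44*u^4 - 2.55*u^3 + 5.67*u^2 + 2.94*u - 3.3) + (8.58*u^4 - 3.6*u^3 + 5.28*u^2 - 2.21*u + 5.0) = 10.02*u^4 - 6.15*u^3 + 10.95*u^2 + 0.73*u + 1.7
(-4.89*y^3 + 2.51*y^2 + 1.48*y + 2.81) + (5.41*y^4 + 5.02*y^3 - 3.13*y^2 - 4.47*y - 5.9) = 5.41*y^4 + 0.13*y^3 - 0.62*y^2 - 2.99*y - 3.09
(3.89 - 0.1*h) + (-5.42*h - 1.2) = 2.69 - 5.52*h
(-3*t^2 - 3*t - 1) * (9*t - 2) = -27*t^3 - 21*t^2 - 3*t + 2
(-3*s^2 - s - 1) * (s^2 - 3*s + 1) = -3*s^4 + 8*s^3 - s^2 + 2*s - 1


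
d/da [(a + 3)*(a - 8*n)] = 2*a - 8*n + 3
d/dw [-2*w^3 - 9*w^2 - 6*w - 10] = -6*w^2 - 18*w - 6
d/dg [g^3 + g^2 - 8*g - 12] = 3*g^2 + 2*g - 8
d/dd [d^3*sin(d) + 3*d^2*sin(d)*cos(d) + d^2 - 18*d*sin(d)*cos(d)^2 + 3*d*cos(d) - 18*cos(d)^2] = d^3*cos(d) + 3*d^2*sin(d) + 3*d^2*cos(2*d) - 3*d*sin(d) + 3*d*sin(2*d) - 9*d*cos(d)/2 - 27*d*cos(3*d)/2 + 2*d - 9*sin(d)/2 + 18*sin(2*d) - 9*sin(3*d)/2 + 3*cos(d)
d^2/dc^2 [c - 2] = 0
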